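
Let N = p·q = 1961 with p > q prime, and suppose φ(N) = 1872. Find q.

φ(n) = (p−1)(q−1) = n − (p+q) + 1, so p + q = 1961 − 1872 + 1 = 90.
p and q are the roots of t² − 90t + 1961 = 0.
Discriminant: 90² − 4·1961 = 8100 − 7844 = 256; √256 = 16.
q = (90 − 16)/2 = 37, p = (90 + 16)/2 = 53.
Check: 37 · 53 = 1961.

37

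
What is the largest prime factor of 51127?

43

51127 = 29 · 1763
1763 = 41 · 43
43 is prime.
So 51127 = 29 · 41 · 43; the largest prime factor is 43.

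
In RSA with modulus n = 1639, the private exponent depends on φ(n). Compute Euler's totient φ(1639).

Factor: 1639 = 11 · 149.
φ(1639) = (11−1) · (149−1) = 10 · 148 = 1480.

1480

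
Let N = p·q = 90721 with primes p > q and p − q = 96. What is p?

353

Since p = q + 96, we have 90721 = q(q + 96), so q² + 96q − 90721 = 0.
Discriminant: 96² + 4·90721 = 9216 + 362884 = 372100; √372100 = 610.
q = (−96 + 610)/2 = 257, and p = q + 96 = 353.
Check: 257 · 353 = 90721.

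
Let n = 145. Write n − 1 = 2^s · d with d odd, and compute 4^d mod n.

145 − 1 = 144 = 2^4 · 9, so d = 9.
4^1 ≡ 4 (mod 145)
4^2 ≡ 4^2 = 16 ≡ 16 (mod 145)
4^4 ≡ 16^2 = 256 ≡ 111 (mod 145)
4^8 ≡ 111^2 = 12321 ≡ 141 (mod 145)
9 = 8 + 1 in binary powers of 2.
So 4^9 ≡ 141 · 4 ≡ 129 (mod 145).
Squaring chain: 129 → 111 → 141 → 16; never reaches −1, so base 4 is a Miller–Rabin witness that 145 is composite.

129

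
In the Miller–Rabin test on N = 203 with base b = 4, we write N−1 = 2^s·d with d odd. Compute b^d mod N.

93

203 − 1 = 202 = 2^1 · 101, so d = 101.
4^1 ≡ 4 (mod 203)
4^2 ≡ 4^2 = 16 ≡ 16 (mod 203)
4^4 ≡ 16^2 = 256 ≡ 53 (mod 203)
4^8 ≡ 53^2 = 2809 ≡ 170 (mod 203)
4^16 ≡ 170^2 = 28900 ≡ 74 (mod 203)
4^32 ≡ 74^2 = 5476 ≡ 198 (mod 203)
4^64 ≡ 198^2 = 39204 ≡ 25 (mod 203)
101 = 64 + 32 + 4 + 1 in binary powers of 2.
So 4^101 ≡ 25 · 198 · 53 · 4 ≡ 93 (mod 203).
Squaring chain: 93; never reaches −1, so base 4 is a Miller–Rabin witness that 203 is composite.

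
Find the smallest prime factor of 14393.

37

14393 is odd.
Digit sum 20, not divisible by 3.
Ends in 3: not divisible by 5.
7: 14393 = 7·2056 + 1
11: 14393 = 11·1308 + 5
13: 14393 = 13·1107 + 2
17: 14393 = 17·846 + 11
19: 14393 = 19·757 + 10
23: 14393 = 23·625 + 18
29: 14393 = 29·496 + 9
31: 14393 = 31·464 + 9
37: 14393 = 37·389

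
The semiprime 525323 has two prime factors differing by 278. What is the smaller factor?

599

Since p = q + 278, we have 525323 = q(q + 278), so q² + 278q − 525323 = 0.
Discriminant: 278² + 4·525323 = 77284 + 2101292 = 2178576; √2178576 = 1476.
q = (−278 + 1476)/2 = 599, and p = q + 278 = 877.
Check: 599 · 877 = 525323.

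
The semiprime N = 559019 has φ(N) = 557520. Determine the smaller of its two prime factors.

691

φ(n) = (p−1)(q−1) = n − (p+q) + 1, so p + q = 559019 − 557520 + 1 = 1500.
p and q are the roots of t² − 1500t + 559019 = 0.
Discriminant: 1500² − 4·559019 = 2250000 − 2236076 = 13924; √13924 = 118.
q = (1500 − 118)/2 = 691, p = (1500 + 118)/2 = 809.
Check: 691 · 809 = 559019.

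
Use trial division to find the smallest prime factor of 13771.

13771 is odd.
Digit sum 19, not divisible by 3.
Ends in 1: not divisible by 5.
7: 13771 = 7·1967 + 2
11: 13771 = 11·1251 + 10
13: 13771 = 13·1059 + 4
17: 13771 = 17·810 + 1
19: 13771 = 19·724 + 15
23: 13771 = 23·598 + 17
29: 13771 = 29·474 + 25
31: 13771 = 31·444 + 7
37: 13771 = 37·372 + 7
41: 13771 = 41·335 + 36
43: 13771 = 43·320 + 11
47: 13771 = 47·293

47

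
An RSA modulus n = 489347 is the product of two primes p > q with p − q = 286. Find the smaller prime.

571

Since p = q + 286, we have 489347 = q(q + 286), so q² + 286q − 489347 = 0.
Discriminant: 286² + 4·489347 = 81796 + 1957388 = 2039184; √2039184 = 1428.
q = (−286 + 1428)/2 = 571, and p = q + 286 = 857.
Check: 571 · 857 = 489347.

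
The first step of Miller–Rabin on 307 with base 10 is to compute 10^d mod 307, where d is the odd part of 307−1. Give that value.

1

307 − 1 = 306 = 2^1 · 153, so d = 153.
10^1 ≡ 10 (mod 307)
10^2 ≡ 10^2 = 100 ≡ 100 (mod 307)
10^4 ≡ 100^2 = 10000 ≡ 176 (mod 307)
10^8 ≡ 176^2 = 30976 ≡ 276 (mod 307)
10^16 ≡ 276^2 = 76176 ≡ 40 (mod 307)
10^32 ≡ 40^2 = 1600 ≡ 65 (mod 307)
10^64 ≡ 65^2 = 4225 ≡ 234 (mod 307)
10^128 ≡ 234^2 = 54756 ≡ 110 (mod 307)
153 = 128 + 16 + 8 + 1 in binary powers of 2.
So 10^153 ≡ 110 · 40 · 276 · 10 ≡ 1 (mod 307).
Since 10^d ≡ 1 (mod 307), base 10 does not prove 307 composite.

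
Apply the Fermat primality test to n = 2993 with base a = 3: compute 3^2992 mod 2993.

1395

3^1 ≡ 3 (mod 2993)
3^2 ≡ 3^2 = 9 ≡ 9 (mod 2993)
3^4 ≡ 9^2 = 81 ≡ 81 (mod 2993)
3^8 ≡ 81^2 = 6561 ≡ 575 (mod 2993)
3^16 ≡ 575^2 = 330625 ≡ 1395 (mod 2993)
3^32 ≡ 1395^2 = 1946025 ≡ 575 (mod 2993)
3^64 ≡ 575^2 = 330625 ≡ 1395 (mod 2993)
3^128 ≡ 1395^2 = 1946025 ≡ 575 (mod 2993)
3^256 ≡ 575^2 = 330625 ≡ 1395 (mod 2993)
3^512 ≡ 1395^2 = 1946025 ≡ 575 (mod 2993)
3^1024 ≡ 575^2 = 330625 ≡ 1395 (mod 2993)
3^2048 ≡ 1395^2 = 1946025 ≡ 575 (mod 2993)
2992 = 2048 + 512 + 256 + 128 + 32 + 16 in binary powers of 2.
So 3^2992 ≡ 575 · 575 · 1395 · 575 · 575 · 1395 ≡ 1395 (mod 2993).
Since 1395 ≠ 1, base 3 is a Fermat witness: 2993 is composite.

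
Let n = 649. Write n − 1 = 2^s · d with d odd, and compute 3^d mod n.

649 − 1 = 648 = 2^3 · 81, so d = 81.
3^1 ≡ 3 (mod 649)
3^2 ≡ 3^2 = 9 ≡ 9 (mod 649)
3^4 ≡ 9^2 = 81 ≡ 81 (mod 649)
3^8 ≡ 81^2 = 6561 ≡ 71 (mod 649)
3^16 ≡ 71^2 = 5041 ≡ 498 (mod 649)
3^32 ≡ 498^2 = 248004 ≡ 86 (mod 649)
3^64 ≡ 86^2 = 7396 ≡ 257 (mod 649)
81 = 64 + 16 + 1 in binary powers of 2.
So 3^81 ≡ 257 · 498 · 3 ≡ 399 (mod 649).
Squaring chain: 399 → 196 → 125; never reaches −1, so base 3 is a Miller–Rabin witness that 649 is composite.

399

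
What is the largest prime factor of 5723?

5723 = 59 · 97
97 is prime.
So 5723 = 59 · 97; the largest prime factor is 97.

97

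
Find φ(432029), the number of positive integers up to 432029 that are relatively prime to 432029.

Factor: 432029 = 13 · 167 · 199.
φ(432029) = (13−1) · (167−1) · (199−1) = 12 · 166 · 198 = 394416.

394416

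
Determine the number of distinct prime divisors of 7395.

7395 = 3 · 2465
2465 = 5 · 493
493 = 17 · 29
7395 = 3 · 5 · 17 · 29, which has 4 distinct prime factors.

4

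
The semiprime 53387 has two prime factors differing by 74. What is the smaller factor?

Since p = q + 74, we have 53387 = q(q + 74), so q² + 74q − 53387 = 0.
Discriminant: 74² + 4·53387 = 5476 + 213548 = 219024; √219024 = 468.
q = (−74 + 468)/2 = 197, and p = q + 74 = 271.
Check: 197 · 271 = 53387.

197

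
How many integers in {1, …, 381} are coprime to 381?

Factor: 381 = 3 · 127.
φ(381) = (3−1) · (127−1) = 2 · 126 = 252.

252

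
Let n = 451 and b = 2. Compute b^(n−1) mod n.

2^1 ≡ 2 (mod 451)
2^2 ≡ 2^2 = 4 ≡ 4 (mod 451)
2^4 ≡ 4^2 = 16 ≡ 16 (mod 451)
2^8 ≡ 16^2 = 256 ≡ 256 (mod 451)
2^16 ≡ 256^2 = 65536 ≡ 141 (mod 451)
2^32 ≡ 141^2 = 19881 ≡ 37 (mod 451)
2^64 ≡ 37^2 = 1369 ≡ 16 (mod 451)
2^128 ≡ 16^2 = 256 ≡ 256 (mod 451)
2^256 ≡ 256^2 = 65536 ≡ 141 (mod 451)
450 = 256 + 128 + 64 + 2 in binary powers of 2.
So 2^450 ≡ 141 · 256 · 16 · 4 ≡ 122 (mod 451).
Since 122 ≠ 1, base 2 is a Fermat witness: 451 is composite.

122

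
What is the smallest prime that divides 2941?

17

2941 is odd.
Digit sum 16, not divisible by 3.
Ends in 1: not divisible by 5.
7: 2941 = 7·420 + 1
11: 2941 = 11·267 + 4
13: 2941 = 13·226 + 3
17: 2941 = 17·173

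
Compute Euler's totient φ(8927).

8736

Factor: 8927 = 79 · 113.
φ(8927) = (79−1) · (113−1) = 78 · 112 = 8736.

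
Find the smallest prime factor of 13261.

13261 is odd.
Digit sum 13, not divisible by 3.
Ends in 1: not divisible by 5.
7: 13261 = 7·1894 + 3
11: 13261 = 11·1205 + 6
13: 13261 = 13·1020 + 1
17: 13261 = 17·780 + 1
19: 13261 = 19·697 + 18
23: 13261 = 23·576 + 13
29: 13261 = 29·457 + 8
31: 13261 = 31·427 + 24
37: 13261 = 37·358 + 15
41: 13261 = 41·323 + 18
43: 13261 = 43·308 + 17
47: 13261 = 47·282 + 7
53: 13261 = 53·250 + 11
59: 13261 = 59·224 + 45
61: 13261 = 61·217 + 24
67: 13261 = 67·197 + 62
71: 13261 = 71·186 + 55
73: 13261 = 73·181 + 48
79: 13261 = 79·167 + 68
83: 13261 = 83·159 + 64
89: 13261 = 89·149

89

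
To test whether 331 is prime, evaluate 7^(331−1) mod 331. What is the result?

1

7^1 ≡ 7 (mod 331)
7^2 ≡ 7^2 = 49 ≡ 49 (mod 331)
7^4 ≡ 49^2 = 2401 ≡ 84 (mod 331)
7^8 ≡ 84^2 = 7056 ≡ 105 (mod 331)
7^16 ≡ 105^2 = 11025 ≡ 102 (mod 331)
7^32 ≡ 102^2 = 10404 ≡ 143 (mod 331)
7^64 ≡ 143^2 = 20449 ≡ 258 (mod 331)
7^128 ≡ 258^2 = 66564 ≡ 33 (mod 331)
7^256 ≡ 33^2 = 1089 ≡ 96 (mod 331)
330 = 256 + 64 + 8 + 2 in binary powers of 2.
So 7^330 ≡ 96 · 258 · 105 · 49 ≡ 1 (mod 331).
Since the result is 1, base 7 gives no evidence that 331 is composite.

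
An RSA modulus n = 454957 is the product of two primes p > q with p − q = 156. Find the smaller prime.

601

Since p = q + 156, we have 454957 = q(q + 156), so q² + 156q − 454957 = 0.
Discriminant: 156² + 4·454957 = 24336 + 1819828 = 1844164; √1844164 = 1358.
q = (−156 + 1358)/2 = 601, and p = q + 156 = 757.
Check: 601 · 757 = 454957.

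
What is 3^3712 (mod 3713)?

3^1 ≡ 3 (mod 3713)
3^2 ≡ 3^2 = 9 ≡ 9 (mod 3713)
3^4 ≡ 9^2 = 81 ≡ 81 (mod 3713)
3^8 ≡ 81^2 = 6561 ≡ 2848 (mod 3713)
3^16 ≡ 2848^2 = 8111104 ≡ 1912 (mod 3713)
3^32 ≡ 1912^2 = 3655744 ≡ 2152 (mod 3713)
3^64 ≡ 2152^2 = 4631104 ≡ 993 (mod 3713)
3^128 ≡ 993^2 = 986049 ≡ 2104 (mod 3713)
3^256 ≡ 2104^2 = 4426816 ≡ 920 (mod 3713)
3^512 ≡ 920^2 = 846400 ≡ 3549 (mod 3713)
3^1024 ≡ 3549^2 = 12595401 ≡ 905 (mod 3713)
3^2048 ≡ 905^2 = 819025 ≡ 2165 (mod 3713)
3712 = 2048 + 1024 + 512 + 128 in binary powers of 2.
So 3^3712 ≡ 2165 · 905 · 3549 · 2104 ≡ 1447 (mod 3713).
Since 1447 ≠ 1, base 3 is a Fermat witness: 3713 is composite.

1447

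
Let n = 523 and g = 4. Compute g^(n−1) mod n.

1

4^1 ≡ 4 (mod 523)
4^2 ≡ 4^2 = 16 ≡ 16 (mod 523)
4^4 ≡ 16^2 = 256 ≡ 256 (mod 523)
4^8 ≡ 256^2 = 65536 ≡ 161 (mod 523)
4^16 ≡ 161^2 = 25921 ≡ 294 (mod 523)
4^32 ≡ 294^2 = 86436 ≡ 141 (mod 523)
4^64 ≡ 141^2 = 19881 ≡ 7 (mod 523)
4^128 ≡ 7^2 = 49 ≡ 49 (mod 523)
4^256 ≡ 49^2 = 2401 ≡ 309 (mod 523)
4^512 ≡ 309^2 = 95481 ≡ 295 (mod 523)
522 = 512 + 8 + 2 in binary powers of 2.
So 4^522 ≡ 295 · 161 · 16 ≡ 1 (mod 523).
Since the result is 1, base 4 gives no evidence that 523 is composite.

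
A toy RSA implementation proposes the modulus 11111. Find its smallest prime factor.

41

11111 is odd.
Digit sum 5, not divisible by 3.
Ends in 1: not divisible by 5.
7: 11111 = 7·1587 + 2
11: 11111 = 11·1010 + 1
13: 11111 = 13·854 + 9
17: 11111 = 17·653 + 10
19: 11111 = 19·584 + 15
23: 11111 = 23·483 + 2
29: 11111 = 29·383 + 4
31: 11111 = 31·358 + 13
37: 11111 = 37·300 + 11
41: 11111 = 41·271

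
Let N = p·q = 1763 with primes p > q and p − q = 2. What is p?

43

Since p = q + 2, we have 1763 = q(q + 2), so q² + 2q − 1763 = 0.
Discriminant: 2² + 4·1763 = 4 + 7052 = 7056; √7056 = 84.
q = (−2 + 84)/2 = 41, and p = q + 2 = 43.
Check: 41 · 43 = 1763.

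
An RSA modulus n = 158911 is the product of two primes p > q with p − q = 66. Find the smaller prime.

367

Since p = q + 66, we have 158911 = q(q + 66), so q² + 66q − 158911 = 0.
Discriminant: 66² + 4·158911 = 4356 + 635644 = 640000; √640000 = 800.
q = (−66 + 800)/2 = 367, and p = q + 66 = 433.
Check: 367 · 433 = 158911.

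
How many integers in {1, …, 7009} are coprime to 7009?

Factor: 7009 = 43 · 163.
φ(7009) = (43−1) · (163−1) = 42 · 162 = 6804.

6804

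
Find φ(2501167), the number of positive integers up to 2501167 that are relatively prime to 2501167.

Factor: 2501167 = 89 · 157 · 179.
φ(2501167) = (89−1) · (157−1) · (179−1) = 88 · 156 · 178 = 2443584.

2443584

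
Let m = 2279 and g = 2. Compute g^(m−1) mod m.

78

2^1 ≡ 2 (mod 2279)
2^2 ≡ 2^2 = 4 ≡ 4 (mod 2279)
2^4 ≡ 4^2 = 16 ≡ 16 (mod 2279)
2^8 ≡ 16^2 = 256 ≡ 256 (mod 2279)
2^16 ≡ 256^2 = 65536 ≡ 1724 (mod 2279)
2^32 ≡ 1724^2 = 2972176 ≡ 360 (mod 2279)
2^64 ≡ 360^2 = 129600 ≡ 1976 (mod 2279)
2^128 ≡ 1976^2 = 3904576 ≡ 649 (mod 2279)
2^256 ≡ 649^2 = 421201 ≡ 1865 (mod 2279)
2^512 ≡ 1865^2 = 3478225 ≡ 471 (mod 2279)
2^1024 ≡ 471^2 = 221841 ≡ 778 (mod 2279)
2^2048 ≡ 778^2 = 605284 ≡ 1349 (mod 2279)
2278 = 2048 + 128 + 64 + 32 + 4 + 2 in binary powers of 2.
So 2^2278 ≡ 1349 · 649 · 1976 · 360 · 16 · 4 ≡ 78 (mod 2279).
Since 78 ≠ 1, base 2 is a Fermat witness: 2279 is composite.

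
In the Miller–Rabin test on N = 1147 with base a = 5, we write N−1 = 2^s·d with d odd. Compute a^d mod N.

1147 − 1 = 1146 = 2^1 · 573, so d = 573.
5^1 ≡ 5 (mod 1147)
5^2 ≡ 5^2 = 25 ≡ 25 (mod 1147)
5^4 ≡ 25^2 = 625 ≡ 625 (mod 1147)
5^8 ≡ 625^2 = 390625 ≡ 645 (mod 1147)
5^16 ≡ 645^2 = 416025 ≡ 811 (mod 1147)
5^32 ≡ 811^2 = 657721 ≡ 490 (mod 1147)
5^64 ≡ 490^2 = 240100 ≡ 377 (mod 1147)
5^128 ≡ 377^2 = 142129 ≡ 1048 (mod 1147)
5^256 ≡ 1048^2 = 1098304 ≡ 625 (mod 1147)
5^512 ≡ 625^2 = 390625 ≡ 645 (mod 1147)
573 = 512 + 32 + 16 + 8 + 4 + 1 in binary powers of 2.
So 5^573 ≡ 645 · 490 · 811 · 645 · 625 · 5 ≡ 156 (mod 1147).
Squaring chain: 156; never reaches −1, so base 5 is a Miller–Rabin witness that 1147 is composite.

156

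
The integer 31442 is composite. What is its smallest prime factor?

2

31442 is even: 2 divides it.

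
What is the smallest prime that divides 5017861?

5017861 is odd.
Digit sum 28, not divisible by 3.
Ends in 1: not divisible by 5.
7: 5017861 = 7·716837 + 2
11: 5017861 = 11·456169 + 2
13: 5017861 = 13·385989 + 4
17: 5017861 = 17·295168 + 5
19: 5017861 = 19·264097 + 18
23: 5017861 = 23·218167 + 20
29: 5017861 = 29·173029 + 20
31: 5017861 = 31·161866 + 15
37: 5017861 = 37·135617 + 32
41: 5017861 = 41·122386 + 35
43: 5017861 = 43·116694 + 19
47: 5017861 = 47·106763

47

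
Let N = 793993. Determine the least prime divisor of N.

53

793993 is odd.
Digit sum 40, not divisible by 3.
Ends in 3: not divisible by 5.
7: 793993 = 7·113427 + 4
11: 793993 = 11·72181 + 2
13: 793993 = 13·61076 + 5
17: 793993 = 17·46705 + 8
19: 793993 = 19·41789 + 2
23: 793993 = 23·34521 + 10
29: 793993 = 29·27379 + 2
31: 793993 = 31·25612 + 21
37: 793993 = 37·21459 + 10
41: 793993 = 41·19365 + 28
43: 793993 = 43·18464 + 41
47: 793993 = 47·16893 + 22
53: 793993 = 53·14981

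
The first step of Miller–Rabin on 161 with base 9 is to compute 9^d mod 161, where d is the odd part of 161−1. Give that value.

123

161 − 1 = 160 = 2^5 · 5, so d = 5.
9^1 ≡ 9 (mod 161)
9^2 ≡ 9^2 = 81 ≡ 81 (mod 161)
9^4 ≡ 81^2 = 6561 ≡ 121 (mod 161)
5 = 4 + 1 in binary powers of 2.
So 9^5 ≡ 121 · 9 ≡ 123 (mod 161).
Squaring chain: 123 → 156 → 25 → 142 → 39; never reaches −1, so base 9 is a Miller–Rabin witness that 161 is composite.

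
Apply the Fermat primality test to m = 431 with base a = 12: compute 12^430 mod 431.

1

12^1 ≡ 12 (mod 431)
12^2 ≡ 12^2 = 144 ≡ 144 (mod 431)
12^4 ≡ 144^2 = 20736 ≡ 48 (mod 431)
12^8 ≡ 48^2 = 2304 ≡ 149 (mod 431)
12^16 ≡ 149^2 = 22201 ≡ 220 (mod 431)
12^32 ≡ 220^2 = 48400 ≡ 128 (mod 431)
12^64 ≡ 128^2 = 16384 ≡ 6 (mod 431)
12^128 ≡ 6^2 = 36 ≡ 36 (mod 431)
12^256 ≡ 36^2 = 1296 ≡ 3 (mod 431)
430 = 256 + 128 + 32 + 8 + 4 + 2 in binary powers of 2.
So 12^430 ≡ 3 · 36 · 128 · 149 · 48 · 144 ≡ 1 (mod 431).
Since the result is 1, base 12 gives no evidence that 431 is composite.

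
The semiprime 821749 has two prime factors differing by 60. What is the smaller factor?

Since p = q + 60, we have 821749 = q(q + 60), so q² + 60q − 821749 = 0.
Discriminant: 60² + 4·821749 = 3600 + 3286996 = 3290596; √3290596 = 1814.
q = (−60 + 1814)/2 = 877, and p = q + 60 = 937.
Check: 877 · 937 = 821749.

877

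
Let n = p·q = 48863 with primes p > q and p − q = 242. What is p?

Since p = q + 242, we have 48863 = q(q + 242), so q² + 242q − 48863 = 0.
Discriminant: 242² + 4·48863 = 58564 + 195452 = 254016; √254016 = 504.
q = (−242 + 504)/2 = 131, and p = q + 242 = 373.
Check: 131 · 373 = 48863.

373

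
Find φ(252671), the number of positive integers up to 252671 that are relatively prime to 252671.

Factor: 252671 = 17 · 89 · 167.
φ(252671) = (17−1) · (89−1) · (167−1) = 16 · 88 · 166 = 233728.

233728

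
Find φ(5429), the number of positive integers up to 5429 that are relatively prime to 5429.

5280

Factor: 5429 = 61 · 89.
φ(5429) = (61−1) · (89−1) = 60 · 88 = 5280.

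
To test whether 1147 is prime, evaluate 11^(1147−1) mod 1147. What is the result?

11^1 ≡ 11 (mod 1147)
11^2 ≡ 11^2 = 121 ≡ 121 (mod 1147)
11^4 ≡ 121^2 = 14641 ≡ 877 (mod 1147)
11^8 ≡ 877^2 = 769129 ≡ 639 (mod 1147)
11^16 ≡ 639^2 = 408321 ≡ 1136 (mod 1147)
11^32 ≡ 1136^2 = 1290496 ≡ 121 (mod 1147)
11^64 ≡ 121^2 = 14641 ≡ 877 (mod 1147)
11^128 ≡ 877^2 = 769129 ≡ 639 (mod 1147)
11^256 ≡ 639^2 = 408321 ≡ 1136 (mod 1147)
11^512 ≡ 1136^2 = 1290496 ≡ 121 (mod 1147)
11^1024 ≡ 121^2 = 14641 ≡ 877 (mod 1147)
1146 = 1024 + 64 + 32 + 16 + 8 + 2 in binary powers of 2.
So 11^1146 ≡ 877 · 877 · 121 · 1136 · 639 · 121 ≡ 593 (mod 1147).
Since 593 ≠ 1, base 11 is a Fermat witness: 1147 is composite.

593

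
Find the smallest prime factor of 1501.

1501 is odd.
Digit sum 7, not divisible by 3.
Ends in 1: not divisible by 5.
7: 1501 = 7·214 + 3
11: 1501 = 11·136 + 5
13: 1501 = 13·115 + 6
17: 1501 = 17·88 + 5
19: 1501 = 19·79

19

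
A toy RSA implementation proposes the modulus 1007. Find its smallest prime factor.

1007 is odd.
Digit sum 8, not divisible by 3.
Ends in 7: not divisible by 5.
7: 1007 = 7·143 + 6
11: 1007 = 11·91 + 6
13: 1007 = 13·77 + 6
17: 1007 = 17·59 + 4
19: 1007 = 19·53

19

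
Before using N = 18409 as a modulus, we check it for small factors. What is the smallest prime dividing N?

41

18409 is odd.
Digit sum 22, not divisible by 3.
Ends in 9: not divisible by 5.
7: 18409 = 7·2629 + 6
11: 18409 = 11·1673 + 6
13: 18409 = 13·1416 + 1
17: 18409 = 17·1082 + 15
19: 18409 = 19·968 + 17
23: 18409 = 23·800 + 9
29: 18409 = 29·634 + 23
31: 18409 = 31·593 + 26
37: 18409 = 37·497 + 20
41: 18409 = 41·449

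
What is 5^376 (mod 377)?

326

5^1 ≡ 5 (mod 377)
5^2 ≡ 5^2 = 25 ≡ 25 (mod 377)
5^4 ≡ 25^2 = 625 ≡ 248 (mod 377)
5^8 ≡ 248^2 = 61504 ≡ 53 (mod 377)
5^16 ≡ 53^2 = 2809 ≡ 170 (mod 377)
5^32 ≡ 170^2 = 28900 ≡ 248 (mod 377)
5^64 ≡ 248^2 = 61504 ≡ 53 (mod 377)
5^128 ≡ 53^2 = 2809 ≡ 170 (mod 377)
5^256 ≡ 170^2 = 28900 ≡ 248 (mod 377)
376 = 256 + 64 + 32 + 16 + 8 in binary powers of 2.
So 5^376 ≡ 248 · 53 · 248 · 170 · 53 ≡ 326 (mod 377).
Since 326 ≠ 1, base 5 is a Fermat witness: 377 is composite.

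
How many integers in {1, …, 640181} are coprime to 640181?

Factor: 640181 = 31 · 107 · 193.
φ(640181) = (31−1) · (107−1) · (193−1) = 30 · 106 · 192 = 610560.

610560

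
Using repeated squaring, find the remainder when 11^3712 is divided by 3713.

11^1 ≡ 11 (mod 3713)
11^2 ≡ 11^2 = 121 ≡ 121 (mod 3713)
11^4 ≡ 121^2 = 14641 ≡ 3502 (mod 3713)
11^8 ≡ 3502^2 = 12264004 ≡ 3678 (mod 3713)
11^16 ≡ 3678^2 = 13527684 ≡ 1225 (mod 3713)
11^32 ≡ 1225^2 = 1500625 ≡ 573 (mod 3713)
11^64 ≡ 573^2 = 328329 ≡ 1585 (mod 3713)
11^128 ≡ 1585^2 = 2512225 ≡ 2237 (mod 3713)
11^256 ≡ 2237^2 = 5004169 ≡ 2758 (mod 3713)
11^512 ≡ 2758^2 = 7606564 ≡ 2340 (mod 3713)
11^1024 ≡ 2340^2 = 5475600 ≡ 2638 (mod 3713)
11^2048 ≡ 2638^2 = 6959044 ≡ 882 (mod 3713)
3712 = 2048 + 1024 + 512 + 128 in binary powers of 2.
So 11^3712 ≡ 882 · 2638 · 2340 · 2237 ≡ 2453 (mod 3713).
Since 2453 ≠ 1, base 11 is a Fermat witness: 3713 is composite.

2453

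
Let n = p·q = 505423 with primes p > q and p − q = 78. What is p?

Since p = q + 78, we have 505423 = q(q + 78), so q² + 78q − 505423 = 0.
Discriminant: 78² + 4·505423 = 6084 + 2021692 = 2027776; √2027776 = 1424.
q = (−78 + 1424)/2 = 673, and p = q + 78 = 751.
Check: 673 · 751 = 505423.

751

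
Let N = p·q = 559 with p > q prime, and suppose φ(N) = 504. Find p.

43

φ(n) = (p−1)(q−1) = n − (p+q) + 1, so p + q = 559 − 504 + 1 = 56.
p and q are the roots of t² − 56t + 559 = 0.
Discriminant: 56² − 4·559 = 3136 − 2236 = 900; √900 = 30.
q = (56 − 30)/2 = 13, p = (56 + 30)/2 = 43.
Check: 13 · 43 = 559.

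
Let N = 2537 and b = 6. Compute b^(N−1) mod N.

2113

6^1 ≡ 6 (mod 2537)
6^2 ≡ 6^2 = 36 ≡ 36 (mod 2537)
6^4 ≡ 36^2 = 1296 ≡ 1296 (mod 2537)
6^8 ≡ 1296^2 = 1679616 ≡ 122 (mod 2537)
6^16 ≡ 122^2 = 14884 ≡ 2199 (mod 2537)
6^32 ≡ 2199^2 = 4835601 ≡ 79 (mod 2537)
6^64 ≡ 79^2 = 6241 ≡ 1167 (mod 2537)
6^128 ≡ 1167^2 = 1361889 ≡ 2057 (mod 2537)
6^256 ≡ 2057^2 = 4231249 ≡ 2070 (mod 2537)
6^512 ≡ 2070^2 = 4284900 ≡ 2444 (mod 2537)
6^1024 ≡ 2444^2 = 5973136 ≡ 1038 (mod 2537)
6^2048 ≡ 1038^2 = 1077444 ≡ 1756 (mod 2537)
2536 = 2048 + 256 + 128 + 64 + 32 + 8 in binary powers of 2.
So 6^2536 ≡ 1756 · 2070 · 2057 · 1167 · 79 · 122 ≡ 2113 (mod 2537).
Since 2113 ≠ 1, base 6 is a Fermat witness: 2537 is composite.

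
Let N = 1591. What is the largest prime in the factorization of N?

1591 = 37 · 43
43 is prime.
So 1591 = 37 · 43; the largest prime factor is 43.

43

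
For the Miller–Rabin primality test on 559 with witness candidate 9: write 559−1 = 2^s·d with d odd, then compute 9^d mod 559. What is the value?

559 − 1 = 558 = 2^1 · 279, so d = 279.
9^1 ≡ 9 (mod 559)
9^2 ≡ 9^2 = 81 ≡ 81 (mod 559)
9^4 ≡ 81^2 = 6561 ≡ 412 (mod 559)
9^8 ≡ 412^2 = 169744 ≡ 367 (mod 559)
9^16 ≡ 367^2 = 134689 ≡ 529 (mod 559)
9^32 ≡ 529^2 = 279841 ≡ 341 (mod 559)
9^64 ≡ 341^2 = 116281 ≡ 9 (mod 559)
9^128 ≡ 9^2 = 81 ≡ 81 (mod 559)
9^256 ≡ 81^2 = 6561 ≡ 412 (mod 559)
279 = 256 + 16 + 4 + 2 + 1 in binary powers of 2.
So 9^279 ≡ 412 · 529 · 412 · 81 · 9 ≡ 391 (mod 559).
Squaring chain: 391; never reaches −1, so base 9 is a Miller–Rabin witness that 559 is composite.

391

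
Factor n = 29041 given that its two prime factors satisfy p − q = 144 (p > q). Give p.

257

Since p = q + 144, we have 29041 = q(q + 144), so q² + 144q − 29041 = 0.
Discriminant: 144² + 4·29041 = 20736 + 116164 = 136900; √136900 = 370.
q = (−144 + 370)/2 = 113, and p = q + 144 = 257.
Check: 113 · 257 = 29041.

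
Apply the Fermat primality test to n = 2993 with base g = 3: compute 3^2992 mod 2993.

3^1 ≡ 3 (mod 2993)
3^2 ≡ 3^2 = 9 ≡ 9 (mod 2993)
3^4 ≡ 9^2 = 81 ≡ 81 (mod 2993)
3^8 ≡ 81^2 = 6561 ≡ 575 (mod 2993)
3^16 ≡ 575^2 = 330625 ≡ 1395 (mod 2993)
3^32 ≡ 1395^2 = 1946025 ≡ 575 (mod 2993)
3^64 ≡ 575^2 = 330625 ≡ 1395 (mod 2993)
3^128 ≡ 1395^2 = 1946025 ≡ 575 (mod 2993)
3^256 ≡ 575^2 = 330625 ≡ 1395 (mod 2993)
3^512 ≡ 1395^2 = 1946025 ≡ 575 (mod 2993)
3^1024 ≡ 575^2 = 330625 ≡ 1395 (mod 2993)
3^2048 ≡ 1395^2 = 1946025 ≡ 575 (mod 2993)
2992 = 2048 + 512 + 256 + 128 + 32 + 16 in binary powers of 2.
So 3^2992 ≡ 575 · 575 · 1395 · 575 · 575 · 1395 ≡ 1395 (mod 2993).
Since 1395 ≠ 1, base 3 is a Fermat witness: 2993 is composite.

1395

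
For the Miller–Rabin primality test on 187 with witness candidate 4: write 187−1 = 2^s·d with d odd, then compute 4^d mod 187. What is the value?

174

187 − 1 = 186 = 2^1 · 93, so d = 93.
4^1 ≡ 4 (mod 187)
4^2 ≡ 4^2 = 16 ≡ 16 (mod 187)
4^4 ≡ 16^2 = 256 ≡ 69 (mod 187)
4^8 ≡ 69^2 = 4761 ≡ 86 (mod 187)
4^16 ≡ 86^2 = 7396 ≡ 103 (mod 187)
4^32 ≡ 103^2 = 10609 ≡ 137 (mod 187)
4^64 ≡ 137^2 = 18769 ≡ 69 (mod 187)
93 = 64 + 16 + 8 + 4 + 1 in binary powers of 2.
So 4^93 ≡ 69 · 103 · 86 · 69 · 4 ≡ 174 (mod 187).
Squaring chain: 174; never reaches −1, so base 4 is a Miller–Rabin witness that 187 is composite.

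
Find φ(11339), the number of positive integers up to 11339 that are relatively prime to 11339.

Factor: 11339 = 17 · 23 · 29.
φ(11339) = (17−1) · (23−1) · (29−1) = 16 · 22 · 28 = 9856.

9856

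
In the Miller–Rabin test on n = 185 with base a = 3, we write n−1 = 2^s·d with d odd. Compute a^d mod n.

132

185 − 1 = 184 = 2^3 · 23, so d = 23.
3^1 ≡ 3 (mod 185)
3^2 ≡ 3^2 = 9 ≡ 9 (mod 185)
3^4 ≡ 9^2 = 81 ≡ 81 (mod 185)
3^8 ≡ 81^2 = 6561 ≡ 86 (mod 185)
3^16 ≡ 86^2 = 7396 ≡ 181 (mod 185)
23 = 16 + 4 + 2 + 1 in binary powers of 2.
So 3^23 ≡ 181 · 81 · 9 · 3 ≡ 132 (mod 185).
Squaring chain: 132 → 34 → 46; never reaches −1, so base 3 is a Miller–Rabin witness that 185 is composite.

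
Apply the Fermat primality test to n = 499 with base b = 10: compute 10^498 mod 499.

1

10^1 ≡ 10 (mod 499)
10^2 ≡ 10^2 = 100 ≡ 100 (mod 499)
10^4 ≡ 100^2 = 10000 ≡ 20 (mod 499)
10^8 ≡ 20^2 = 400 ≡ 400 (mod 499)
10^16 ≡ 400^2 = 160000 ≡ 320 (mod 499)
10^32 ≡ 320^2 = 102400 ≡ 105 (mod 499)
10^64 ≡ 105^2 = 11025 ≡ 47 (mod 499)
10^128 ≡ 47^2 = 2209 ≡ 213 (mod 499)
10^256 ≡ 213^2 = 45369 ≡ 459 (mod 499)
498 = 256 + 128 + 64 + 32 + 16 + 2 in binary powers of 2.
So 10^498 ≡ 459 · 213 · 47 · 105 · 320 · 100 ≡ 1 (mod 499).
Since the result is 1, base 10 gives no evidence that 499 is composite.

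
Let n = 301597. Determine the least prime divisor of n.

17

301597 is odd.
Digit sum 25, not divisible by 3.
Ends in 7: not divisible by 5.
7: 301597 = 7·43085 + 2
11: 301597 = 11·27417 + 10
13: 301597 = 13·23199 + 10
17: 301597 = 17·17741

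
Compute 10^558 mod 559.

10^1 ≡ 10 (mod 559)
10^2 ≡ 10^2 = 100 ≡ 100 (mod 559)
10^4 ≡ 100^2 = 10000 ≡ 497 (mod 559)
10^8 ≡ 497^2 = 247009 ≡ 490 (mod 559)
10^16 ≡ 490^2 = 240100 ≡ 289 (mod 559)
10^32 ≡ 289^2 = 83521 ≡ 230 (mod 559)
10^64 ≡ 230^2 = 52900 ≡ 354 (mod 559)
10^128 ≡ 354^2 = 125316 ≡ 100 (mod 559)
10^256 ≡ 100^2 = 10000 ≡ 497 (mod 559)
10^512 ≡ 497^2 = 247009 ≡ 490 (mod 559)
558 = 512 + 32 + 8 + 4 + 2 in binary powers of 2.
So 10^558 ≡ 490 · 230 · 490 · 497 · 100 ≡ 365 (mod 559).
Since 365 ≠ 1, base 10 is a Fermat witness: 559 is composite.

365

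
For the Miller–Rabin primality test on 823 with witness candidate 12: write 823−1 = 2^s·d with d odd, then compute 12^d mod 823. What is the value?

823 − 1 = 822 = 2^1 · 411, so d = 411.
12^1 ≡ 12 (mod 823)
12^2 ≡ 12^2 = 144 ≡ 144 (mod 823)
12^4 ≡ 144^2 = 20736 ≡ 161 (mod 823)
12^8 ≡ 161^2 = 25921 ≡ 408 (mod 823)
12^16 ≡ 408^2 = 166464 ≡ 218 (mod 823)
12^32 ≡ 218^2 = 47524 ≡ 613 (mod 823)
12^64 ≡ 613^2 = 375769 ≡ 481 (mod 823)
12^128 ≡ 481^2 = 231361 ≡ 98 (mod 823)
12^256 ≡ 98^2 = 9604 ≡ 551 (mod 823)
411 = 256 + 128 + 16 + 8 + 2 + 1 in binary powers of 2.
So 12^411 ≡ 551 · 98 · 218 · 408 · 144 · 12 ≡ 822 (mod 823).
Since 12^d ≡ 822 (mod 823), base 12 does not prove 823 composite.

822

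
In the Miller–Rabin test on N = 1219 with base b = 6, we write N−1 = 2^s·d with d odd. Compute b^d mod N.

1219 − 1 = 1218 = 2^1 · 609, so d = 609.
6^1 ≡ 6 (mod 1219)
6^2 ≡ 6^2 = 36 ≡ 36 (mod 1219)
6^4 ≡ 36^2 = 1296 ≡ 77 (mod 1219)
6^8 ≡ 77^2 = 5929 ≡ 1053 (mod 1219)
6^16 ≡ 1053^2 = 1108809 ≡ 738 (mod 1219)
6^32 ≡ 738^2 = 544644 ≡ 970 (mod 1219)
6^64 ≡ 970^2 = 940900 ≡ 1051 (mod 1219)
6^128 ≡ 1051^2 = 1104601 ≡ 187 (mod 1219)
6^256 ≡ 187^2 = 34969 ≡ 837 (mod 1219)
6^512 ≡ 837^2 = 700569 ≡ 863 (mod 1219)
609 = 512 + 64 + 32 + 1 in binary powers of 2.
So 6^609 ≡ 863 · 1051 · 970 · 6 ≡ 767 (mod 1219).
Squaring chain: 767; never reaches −1, so base 6 is a Miller–Rabin witness that 1219 is composite.

767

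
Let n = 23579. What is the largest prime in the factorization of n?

23579 = 17 · 1387
1387 = 19 · 73
73 is prime.
So 23579 = 17 · 19 · 73; the largest prime factor is 73.

73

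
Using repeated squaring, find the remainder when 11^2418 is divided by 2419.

11^1 ≡ 11 (mod 2419)
11^2 ≡ 11^2 = 121 ≡ 121 (mod 2419)
11^4 ≡ 121^2 = 14641 ≡ 127 (mod 2419)
11^8 ≡ 127^2 = 16129 ≡ 1615 (mod 2419)
11^16 ≡ 1615^2 = 2608225 ≡ 543 (mod 2419)
11^32 ≡ 543^2 = 294849 ≡ 2150 (mod 2419)
11^64 ≡ 2150^2 = 4622500 ≡ 2210 (mod 2419)
11^128 ≡ 2210^2 = 4884100 ≡ 139 (mod 2419)
11^256 ≡ 139^2 = 19321 ≡ 2388 (mod 2419)
11^512 ≡ 2388^2 = 5702544 ≡ 961 (mod 2419)
11^1024 ≡ 961^2 = 923521 ≡ 1882 (mod 2419)
11^2048 ≡ 1882^2 = 3541924 ≡ 508 (mod 2419)
2418 = 2048 + 256 + 64 + 32 + 16 + 2 in binary powers of 2.
So 11^2418 ≡ 508 · 2388 · 2210 · 2150 · 543 · 121 ≡ 513 (mod 2419).
Since 513 ≠ 1, base 11 is a Fermat witness: 2419 is composite.

513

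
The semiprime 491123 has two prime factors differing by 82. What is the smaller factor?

Since p = q + 82, we have 491123 = q(q + 82), so q² + 82q − 491123 = 0.
Discriminant: 82² + 4·491123 = 6724 + 1964492 = 1971216; √1971216 = 1404.
q = (−82 + 1404)/2 = 661, and p = q + 82 = 743.
Check: 661 · 743 = 491123.

661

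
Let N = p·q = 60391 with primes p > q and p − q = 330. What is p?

Since p = q + 330, we have 60391 = q(q + 330), so q² + 330q − 60391 = 0.
Discriminant: 330² + 4·60391 = 108900 + 241564 = 350464; √350464 = 592.
q = (−330 + 592)/2 = 131, and p = q + 330 = 461.
Check: 131 · 461 = 60391.

461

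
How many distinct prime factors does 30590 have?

5

30590 = 2 · 15295
15295 = 5 · 3059
3059 = 7 · 437
437 = 19 · 23
30590 = 2 · 5 · 7 · 19 · 23, which has 5 distinct prime factors.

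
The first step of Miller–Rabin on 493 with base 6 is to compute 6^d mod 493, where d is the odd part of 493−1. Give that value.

493 − 1 = 492 = 2^2 · 123, so d = 123.
6^1 ≡ 6 (mod 493)
6^2 ≡ 6^2 = 36 ≡ 36 (mod 493)
6^4 ≡ 36^2 = 1296 ≡ 310 (mod 493)
6^8 ≡ 310^2 = 96100 ≡ 458 (mod 493)
6^16 ≡ 458^2 = 209764 ≡ 239 (mod 493)
6^32 ≡ 239^2 = 57121 ≡ 426 (mod 493)
6^64 ≡ 426^2 = 181476 ≡ 52 (mod 493)
123 = 64 + 32 + 16 + 8 + 2 + 1 in binary powers of 2.
So 6^123 ≡ 52 · 426 · 239 · 458 · 36 · 6 ≡ 328 (mod 493).
Squaring chain: 328 → 110; never reaches −1, so base 6 is a Miller–Rabin witness that 493 is composite.

328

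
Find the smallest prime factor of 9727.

71

9727 is odd.
Digit sum 25, not divisible by 3.
Ends in 7: not divisible by 5.
7: 9727 = 7·1389 + 4
11: 9727 = 11·884 + 3
13: 9727 = 13·748 + 3
17: 9727 = 17·572 + 3
19: 9727 = 19·511 + 18
23: 9727 = 23·422 + 21
29: 9727 = 29·335 + 12
31: 9727 = 31·313 + 24
37: 9727 = 37·262 + 33
41: 9727 = 41·237 + 10
43: 9727 = 43·226 + 9
47: 9727 = 47·206 + 45
53: 9727 = 53·183 + 28
59: 9727 = 59·164 + 51
61: 9727 = 61·159 + 28
67: 9727 = 67·145 + 12
71: 9727 = 71·137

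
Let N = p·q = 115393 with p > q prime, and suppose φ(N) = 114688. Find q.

φ(n) = (p−1)(q−1) = n − (p+q) + 1, so p + q = 115393 − 114688 + 1 = 706.
p and q are the roots of t² − 706t + 115393 = 0.
Discriminant: 706² − 4·115393 = 498436 − 461572 = 36864; √36864 = 192.
q = (706 − 192)/2 = 257, p = (706 + 192)/2 = 449.
Check: 257 · 449 = 115393.

257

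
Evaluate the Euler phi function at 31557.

Factor: 31557 = 3 · 67 · 157.
φ(31557) = (3−1) · (67−1) · (157−1) = 2 · 66 · 156 = 20592.

20592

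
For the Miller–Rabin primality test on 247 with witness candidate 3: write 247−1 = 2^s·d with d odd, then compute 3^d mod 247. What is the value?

183

247 − 1 = 246 = 2^1 · 123, so d = 123.
3^1 ≡ 3 (mod 247)
3^2 ≡ 3^2 = 9 ≡ 9 (mod 247)
3^4 ≡ 9^2 = 81 ≡ 81 (mod 247)
3^8 ≡ 81^2 = 6561 ≡ 139 (mod 247)
3^16 ≡ 139^2 = 19321 ≡ 55 (mod 247)
3^32 ≡ 55^2 = 3025 ≡ 61 (mod 247)
3^64 ≡ 61^2 = 3721 ≡ 16 (mod 247)
123 = 64 + 32 + 16 + 8 + 2 + 1 in binary powers of 2.
So 3^123 ≡ 16 · 61 · 55 · 139 · 9 · 3 ≡ 183 (mod 247).
Squaring chain: 183; never reaches −1, so base 3 is a Miller–Rabin witness that 247 is composite.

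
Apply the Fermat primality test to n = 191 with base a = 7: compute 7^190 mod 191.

1

7^1 ≡ 7 (mod 191)
7^2 ≡ 7^2 = 49 ≡ 49 (mod 191)
7^4 ≡ 49^2 = 2401 ≡ 109 (mod 191)
7^8 ≡ 109^2 = 11881 ≡ 39 (mod 191)
7^16 ≡ 39^2 = 1521 ≡ 184 (mod 191)
7^32 ≡ 184^2 = 33856 ≡ 49 (mod 191)
7^64 ≡ 49^2 = 2401 ≡ 109 (mod 191)
7^128 ≡ 109^2 = 11881 ≡ 39 (mod 191)
190 = 128 + 32 + 16 + 8 + 4 + 2 in binary powers of 2.
So 7^190 ≡ 39 · 49 · 184 · 39 · 109 · 49 ≡ 1 (mod 191).
Since the result is 1, base 7 gives no evidence that 191 is composite.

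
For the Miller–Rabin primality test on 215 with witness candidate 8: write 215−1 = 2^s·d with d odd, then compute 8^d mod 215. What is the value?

22

215 − 1 = 214 = 2^1 · 107, so d = 107.
8^1 ≡ 8 (mod 215)
8^2 ≡ 8^2 = 64 ≡ 64 (mod 215)
8^4 ≡ 64^2 = 4096 ≡ 11 (mod 215)
8^8 ≡ 11^2 = 121 ≡ 121 (mod 215)
8^16 ≡ 121^2 = 14641 ≡ 21 (mod 215)
8^32 ≡ 21^2 = 441 ≡ 11 (mod 215)
8^64 ≡ 11^2 = 121 ≡ 121 (mod 215)
107 = 64 + 32 + 8 + 2 + 1 in binary powers of 2.
So 8^107 ≡ 121 · 11 · 121 · 64 · 8 ≡ 22 (mod 215).
Squaring chain: 22; never reaches −1, so base 8 is a Miller–Rabin witness that 215 is composite.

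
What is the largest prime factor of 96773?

71

96773 = 29 · 3337
3337 = 47 · 71
71 is prime.
So 96773 = 29 · 47 · 71; the largest prime factor is 71.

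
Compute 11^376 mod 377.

11^1 ≡ 11 (mod 377)
11^2 ≡ 11^2 = 121 ≡ 121 (mod 377)
11^4 ≡ 121^2 = 14641 ≡ 315 (mod 377)
11^8 ≡ 315^2 = 99225 ≡ 74 (mod 377)
11^16 ≡ 74^2 = 5476 ≡ 198 (mod 377)
11^32 ≡ 198^2 = 39204 ≡ 373 (mod 377)
11^64 ≡ 373^2 = 139129 ≡ 16 (mod 377)
11^128 ≡ 16^2 = 256 ≡ 256 (mod 377)
11^256 ≡ 256^2 = 65536 ≡ 315 (mod 377)
376 = 256 + 64 + 32 + 16 + 8 in binary powers of 2.
So 11^376 ≡ 315 · 16 · 373 · 198 · 74 ≡ 81 (mod 377).
Since 81 ≠ 1, base 11 is a Fermat witness: 377 is composite.

81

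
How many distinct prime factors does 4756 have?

3

4756 = 2^2 · 1189
1189 = 29 · 41
4756 = 2^2 · 29 · 41, which has 3 distinct prime factors.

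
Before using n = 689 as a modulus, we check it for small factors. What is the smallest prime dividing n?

689 is odd.
Digit sum 23, not divisible by 3.
Ends in 9: not divisible by 5.
7: 689 = 7·98 + 3
11: 689 = 11·62 + 7
13: 689 = 13·53

13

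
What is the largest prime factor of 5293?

79

5293 = 67 · 79
79 is prime.
So 5293 = 67 · 79; the largest prime factor is 79.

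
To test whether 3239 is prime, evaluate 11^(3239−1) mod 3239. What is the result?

3013

11^1 ≡ 11 (mod 3239)
11^2 ≡ 11^2 = 121 ≡ 121 (mod 3239)
11^4 ≡ 121^2 = 14641 ≡ 1685 (mod 3239)
11^8 ≡ 1685^2 = 2839225 ≡ 1861 (mod 3239)
11^16 ≡ 1861^2 = 3463321 ≡ 830 (mod 3239)
11^32 ≡ 830^2 = 688900 ≡ 2232 (mod 3239)
11^64 ≡ 2232^2 = 4981824 ≡ 242 (mod 3239)
11^128 ≡ 242^2 = 58564 ≡ 262 (mod 3239)
11^256 ≡ 262^2 = 68644 ≡ 625 (mod 3239)
11^512 ≡ 625^2 = 390625 ≡ 1945 (mod 3239)
11^1024 ≡ 1945^2 = 3783025 ≡ 3112 (mod 3239)
11^2048 ≡ 3112^2 = 9684544 ≡ 3173 (mod 3239)
3238 = 2048 + 1024 + 128 + 32 + 4 + 2 in binary powers of 2.
So 11^3238 ≡ 3173 · 3112 · 262 · 2232 · 1685 · 121 ≡ 3013 (mod 3239).
Since 3013 ≠ 1, base 11 is a Fermat witness: 3239 is composite.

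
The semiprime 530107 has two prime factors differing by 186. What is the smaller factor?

Since p = q + 186, we have 530107 = q(q + 186), so q² + 186q − 530107 = 0.
Discriminant: 186² + 4·530107 = 34596 + 2120428 = 2155024; √2155024 = 1468.
q = (−186 + 1468)/2 = 641, and p = q + 186 = 827.
Check: 641 · 827 = 530107.

641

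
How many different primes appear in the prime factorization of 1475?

2

1475 = 5^2 · 59
1475 = 5^2 · 59, which has 2 distinct prime factors.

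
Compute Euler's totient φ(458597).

Factor: 458597 = 23 · 127 · 157.
φ(458597) = (23−1) · (127−1) · (157−1) = 22 · 126 · 156 = 432432.

432432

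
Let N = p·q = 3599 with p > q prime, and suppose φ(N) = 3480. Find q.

59

φ(n) = (p−1)(q−1) = n − (p+q) + 1, so p + q = 3599 − 3480 + 1 = 120.
p and q are the roots of t² − 120t + 3599 = 0.
Discriminant: 120² − 4·3599 = 14400 − 14396 = 4; √4 = 2.
q = (120 − 2)/2 = 59, p = (120 + 2)/2 = 61.
Check: 59 · 61 = 3599.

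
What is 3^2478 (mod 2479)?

3^1 ≡ 3 (mod 2479)
3^2 ≡ 3^2 = 9 ≡ 9 (mod 2479)
3^4 ≡ 9^2 = 81 ≡ 81 (mod 2479)
3^8 ≡ 81^2 = 6561 ≡ 1603 (mod 2479)
3^16 ≡ 1603^2 = 2569609 ≡ 1365 (mod 2479)
3^32 ≡ 1365^2 = 1863225 ≡ 1496 (mod 2479)
3^64 ≡ 1496^2 = 2238016 ≡ 1958 (mod 2479)
3^128 ≡ 1958^2 = 3833764 ≡ 1230 (mod 2479)
3^256 ≡ 1230^2 = 1512900 ≡ 710 (mod 2479)
3^512 ≡ 710^2 = 504100 ≡ 863 (mod 2479)
3^1024 ≡ 863^2 = 744769 ≡ 1069 (mod 2479)
3^2048 ≡ 1069^2 = 1142761 ≡ 2421 (mod 2479)
2478 = 2048 + 256 + 128 + 32 + 8 + 4 + 2 in binary powers of 2.
So 3^2478 ≡ 2421 · 710 · 1230 · 1496 · 1603 · 81 · 9 ≡ 2452 (mod 2479).
Since 2452 ≠ 1, base 3 is a Fermat witness: 2479 is composite.

2452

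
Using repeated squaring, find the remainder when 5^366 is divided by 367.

1

5^1 ≡ 5 (mod 367)
5^2 ≡ 5^2 = 25 ≡ 25 (mod 367)
5^4 ≡ 25^2 = 625 ≡ 258 (mod 367)
5^8 ≡ 258^2 = 66564 ≡ 137 (mod 367)
5^16 ≡ 137^2 = 18769 ≡ 52 (mod 367)
5^32 ≡ 52^2 = 2704 ≡ 135 (mod 367)
5^64 ≡ 135^2 = 18225 ≡ 242 (mod 367)
5^128 ≡ 242^2 = 58564 ≡ 211 (mod 367)
5^256 ≡ 211^2 = 44521 ≡ 114 (mod 367)
366 = 256 + 64 + 32 + 8 + 4 + 2 in binary powers of 2.
So 5^366 ≡ 114 · 242 · 135 · 137 · 258 · 25 ≡ 1 (mod 367).
Since the result is 1, base 5 gives no evidence that 367 is composite.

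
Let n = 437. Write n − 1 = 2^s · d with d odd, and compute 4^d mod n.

437 − 1 = 436 = 2^2 · 109, so d = 109.
4^1 ≡ 4 (mod 437)
4^2 ≡ 4^2 = 16 ≡ 16 (mod 437)
4^4 ≡ 16^2 = 256 ≡ 256 (mod 437)
4^8 ≡ 256^2 = 65536 ≡ 423 (mod 437)
4^16 ≡ 423^2 = 178929 ≡ 196 (mod 437)
4^32 ≡ 196^2 = 38416 ≡ 397 (mod 437)
4^64 ≡ 397^2 = 157609 ≡ 289 (mod 437)
109 = 64 + 32 + 8 + 4 + 1 in binary powers of 2.
So 4^109 ≡ 289 · 397 · 423 · 256 · 4 ≡ 213 (mod 437).
Squaring chain: 213 → 358; never reaches −1, so base 4 is a Miller–Rabin witness that 437 is composite.

213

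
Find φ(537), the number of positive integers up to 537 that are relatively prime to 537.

Factor: 537 = 3 · 179.
φ(537) = (3−1) · (179−1) = 2 · 178 = 356.

356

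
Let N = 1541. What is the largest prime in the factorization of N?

67

1541 = 23 · 67
67 is prime.
So 1541 = 23 · 67; the largest prime factor is 67.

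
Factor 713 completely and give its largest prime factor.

713 = 23 · 31
31 is prime.
So 713 = 23 · 31; the largest prime factor is 31.

31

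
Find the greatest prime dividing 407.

407 = 11 · 37
37 is prime.
So 407 = 11 · 37; the largest prime factor is 37.

37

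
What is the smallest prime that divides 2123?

11

2123 is odd.
Digit sum 8, not divisible by 3.
Ends in 3: not divisible by 5.
7: 2123 = 7·303 + 2
11: 2123 = 11·193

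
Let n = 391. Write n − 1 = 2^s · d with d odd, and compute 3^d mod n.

391 − 1 = 390 = 2^1 · 195, so d = 195.
3^1 ≡ 3 (mod 391)
3^2 ≡ 3^2 = 9 ≡ 9 (mod 391)
3^4 ≡ 9^2 = 81 ≡ 81 (mod 391)
3^8 ≡ 81^2 = 6561 ≡ 305 (mod 391)
3^16 ≡ 305^2 = 93025 ≡ 358 (mod 391)
3^32 ≡ 358^2 = 128164 ≡ 307 (mod 391)
3^64 ≡ 307^2 = 94249 ≡ 18 (mod 391)
3^128 ≡ 18^2 = 324 ≡ 324 (mod 391)
195 = 128 + 64 + 2 + 1 in binary powers of 2.
So 3^195 ≡ 324 · 18 · 9 · 3 ≡ 282 (mod 391).
Squaring chain: 282; never reaches −1, so base 3 is a Miller–Rabin witness that 391 is composite.

282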